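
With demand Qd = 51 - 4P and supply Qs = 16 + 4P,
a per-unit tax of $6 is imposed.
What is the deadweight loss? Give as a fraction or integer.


Pre-tax equilibrium quantity: Q* = 67/2
Post-tax equilibrium quantity: Q_tax = 43/2
Reduction in quantity: Q* - Q_tax = 12
DWL = (1/2) * tax * (Q* - Q_tax)
DWL = (1/2) * 6 * 12 = 36

36


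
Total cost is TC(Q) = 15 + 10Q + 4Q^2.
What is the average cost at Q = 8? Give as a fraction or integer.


TC(8) = 15 + 10*8 + 4*8^2
TC(8) = 15 + 80 + 256 = 351
AC = TC/Q = 351/8 = 351/8

351/8


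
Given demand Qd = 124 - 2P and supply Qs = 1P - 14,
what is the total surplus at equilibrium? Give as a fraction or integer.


Find equilibrium: 124 - 2P = 1P - 14
124 + 14 = 3P
P* = 138/3 = 46
Q* = 1*46 - 14 = 32
Inverse demand: P = 62 - Q/2, so P_max = 62
Inverse supply: P = 14 + Q/1, so P_min = 14
CS = (1/2) * 32 * (62 - 46) = 256
PS = (1/2) * 32 * (46 - 14) = 512
TS = CS + PS = 256 + 512 = 768

768


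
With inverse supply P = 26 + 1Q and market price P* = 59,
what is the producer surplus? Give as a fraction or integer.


Minimum supply price (at Q=0): P_min = 26
Quantity supplied at P* = 59:
Q* = (59 - 26)/1 = 33
PS = (1/2) * Q* * (P* - P_min)
PS = (1/2) * 33 * (59 - 26)
PS = (1/2) * 33 * 33 = 1089/2

1089/2


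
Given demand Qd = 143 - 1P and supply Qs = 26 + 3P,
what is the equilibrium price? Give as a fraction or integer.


At equilibrium, Qd = Qs.
143 - 1P = 26 + 3P
143 - 26 = 1P + 3P
117 = 4P
P* = 117/4 = 117/4

117/4


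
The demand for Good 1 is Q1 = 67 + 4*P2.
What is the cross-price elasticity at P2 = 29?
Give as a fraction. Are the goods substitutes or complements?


dQ1/dP2 = 4
At P2 = 29: Q1 = 67 + 4*29 = 183
Exy = (dQ1/dP2)(P2/Q1) = 4 * 29 / 183 = 116/183
Since Exy > 0, the goods are substitutes.

116/183 (substitutes)


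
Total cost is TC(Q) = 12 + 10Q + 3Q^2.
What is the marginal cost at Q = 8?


MC = dTC/dQ = 10 + 2*3*Q
At Q = 8:
MC = 10 + 6*8
MC = 10 + 48 = 58

58


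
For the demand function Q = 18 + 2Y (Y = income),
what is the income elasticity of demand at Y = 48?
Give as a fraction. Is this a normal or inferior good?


dQ/dY = 2
At Y = 48: Q = 18 + 2*48 = 114
Ey = (dQ/dY)(Y/Q) = 2 * 48 / 114 = 16/19
Since Ey > 0, this is a normal good.

16/19 (normal good)


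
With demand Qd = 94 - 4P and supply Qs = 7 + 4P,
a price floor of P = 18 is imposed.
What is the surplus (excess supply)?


At P = 18:
Qd = 94 - 4*18 = 22
Qs = 7 + 4*18 = 79
Surplus = Qs - Qd = 79 - 22 = 57

57


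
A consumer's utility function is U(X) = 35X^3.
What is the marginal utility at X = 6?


MU = dU/dX = 35*3*X^(3-1)
MU = 105*X^2
At X = 6:
MU = 105 * 6^2
MU = 105 * 36 = 3780

3780


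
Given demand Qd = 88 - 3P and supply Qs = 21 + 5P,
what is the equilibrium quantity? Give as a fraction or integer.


First find equilibrium price:
88 - 3P = 21 + 5P
P* = 67/8 = 67/8
Then substitute into demand:
Q* = 88 - 3 * 67/8 = 503/8

503/8


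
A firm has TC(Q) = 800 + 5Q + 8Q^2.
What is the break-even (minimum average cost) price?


AC(Q) = 800/Q + 5 + 8Q
To minimize: dAC/dQ = -800/Q^2 + 8 = 0
Q^2 = 800/8 = 100
Q* = 10
Min AC = 800/10 + 5 + 8*10
Min AC = 80 + 5 + 80 = 165

165


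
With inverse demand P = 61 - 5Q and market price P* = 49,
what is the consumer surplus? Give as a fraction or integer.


Maximum willingness to pay (at Q=0): P_max = 61
Quantity demanded at P* = 49:
Q* = (61 - 49)/5 = 12/5
CS = (1/2) * Q* * (P_max - P*)
CS = (1/2) * 12/5 * (61 - 49)
CS = (1/2) * 12/5 * 12 = 72/5

72/5


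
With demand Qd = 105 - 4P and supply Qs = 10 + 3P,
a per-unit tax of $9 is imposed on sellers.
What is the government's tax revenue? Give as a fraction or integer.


With tax on sellers, new supply: Qs' = 10 + 3(P - 9)
= 3P - 17
New equilibrium quantity:
Q_new = 247/7
Tax revenue = tax * Q_new = 9 * 247/7 = 2223/7

2223/7


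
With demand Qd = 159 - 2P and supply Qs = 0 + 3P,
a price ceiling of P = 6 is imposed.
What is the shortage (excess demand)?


At P = 6:
Qd = 159 - 2*6 = 147
Qs = 0 + 3*6 = 18
Shortage = Qd - Qs = 147 - 18 = 129

129


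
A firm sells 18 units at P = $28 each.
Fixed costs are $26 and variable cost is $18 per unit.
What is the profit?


Total Revenue = P * Q = 28 * 18 = $504
Total Cost = FC + VC*Q = 26 + 18*18 = $350
Profit = TR - TC = 504 - 350 = $154

$154


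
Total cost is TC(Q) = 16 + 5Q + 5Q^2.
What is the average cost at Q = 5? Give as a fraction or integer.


TC(5) = 16 + 5*5 + 5*5^2
TC(5) = 16 + 25 + 125 = 166
AC = TC/Q = 166/5 = 166/5

166/5


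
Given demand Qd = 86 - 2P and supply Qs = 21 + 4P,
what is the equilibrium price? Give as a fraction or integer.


At equilibrium, Qd = Qs.
86 - 2P = 21 + 4P
86 - 21 = 2P + 4P
65 = 6P
P* = 65/6 = 65/6

65/6


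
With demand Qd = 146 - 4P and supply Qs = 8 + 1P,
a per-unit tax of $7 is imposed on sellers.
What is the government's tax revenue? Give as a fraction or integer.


With tax on sellers, new supply: Qs' = 8 + 1(P - 7)
= 1 + 1P
New equilibrium quantity:
Q_new = 30
Tax revenue = tax * Q_new = 7 * 30 = 210

210


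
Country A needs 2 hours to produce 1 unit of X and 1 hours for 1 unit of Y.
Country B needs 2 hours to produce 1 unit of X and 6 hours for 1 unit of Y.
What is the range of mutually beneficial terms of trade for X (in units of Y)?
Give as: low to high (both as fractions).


Opportunity cost of X for Country A = hours_X / hours_Y = 2/1 = 2 units of Y
Opportunity cost of X for Country B = hours_X / hours_Y = 2/6 = 1/3 units of Y
Terms of trade must be between the two opportunity costs.
Range: 1/3 to 2

1/3 to 2


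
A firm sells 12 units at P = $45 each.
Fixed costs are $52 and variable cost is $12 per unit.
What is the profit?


Total Revenue = P * Q = 45 * 12 = $540
Total Cost = FC + VC*Q = 52 + 12*12 = $196
Profit = TR - TC = 540 - 196 = $344

$344


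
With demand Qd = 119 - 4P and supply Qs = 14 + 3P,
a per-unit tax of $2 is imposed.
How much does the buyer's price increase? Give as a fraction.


With a per-unit tax, the buyer's price increase depends on relative slopes.
Supply slope: d = 3, Demand slope: b = 4
Buyer's price increase = d * tax / (b + d)
= 3 * 2 / (4 + 3)
= 6 / 7 = 6/7

6/7


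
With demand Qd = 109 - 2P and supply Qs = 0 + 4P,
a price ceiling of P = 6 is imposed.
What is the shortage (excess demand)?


At P = 6:
Qd = 109 - 2*6 = 97
Qs = 0 + 4*6 = 24
Shortage = Qd - Qs = 97 - 24 = 73

73


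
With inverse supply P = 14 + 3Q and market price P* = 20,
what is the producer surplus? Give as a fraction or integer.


Minimum supply price (at Q=0): P_min = 14
Quantity supplied at P* = 20:
Q* = (20 - 14)/3 = 2
PS = (1/2) * Q* * (P* - P_min)
PS = (1/2) * 2 * (20 - 14)
PS = (1/2) * 2 * 6 = 6

6


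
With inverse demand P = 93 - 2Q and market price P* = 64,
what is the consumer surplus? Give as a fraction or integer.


Maximum willingness to pay (at Q=0): P_max = 93
Quantity demanded at P* = 64:
Q* = (93 - 64)/2 = 29/2
CS = (1/2) * Q* * (P_max - P*)
CS = (1/2) * 29/2 * (93 - 64)
CS = (1/2) * 29/2 * 29 = 841/4

841/4


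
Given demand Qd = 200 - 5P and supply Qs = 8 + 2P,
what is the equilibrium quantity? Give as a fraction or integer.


First find equilibrium price:
200 - 5P = 8 + 2P
P* = 192/7 = 192/7
Then substitute into demand:
Q* = 200 - 5 * 192/7 = 440/7

440/7


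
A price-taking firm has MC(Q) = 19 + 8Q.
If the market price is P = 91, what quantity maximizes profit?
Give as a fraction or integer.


In perfect competition, profit is maximized where P = MC.
91 = 19 + 8Q
72 = 8Q
Q* = 72/8 = 9

9


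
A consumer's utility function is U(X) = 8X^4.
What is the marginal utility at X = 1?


MU = dU/dX = 8*4*X^(4-1)
MU = 32*X^3
At X = 1:
MU = 32 * 1^3
MU = 32 * 1 = 32

32


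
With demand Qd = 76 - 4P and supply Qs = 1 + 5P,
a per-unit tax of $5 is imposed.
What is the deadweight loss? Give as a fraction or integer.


Pre-tax equilibrium quantity: Q* = 128/3
Post-tax equilibrium quantity: Q_tax = 284/9
Reduction in quantity: Q* - Q_tax = 100/9
DWL = (1/2) * tax * (Q* - Q_tax)
DWL = (1/2) * 5 * 100/9 = 250/9

250/9


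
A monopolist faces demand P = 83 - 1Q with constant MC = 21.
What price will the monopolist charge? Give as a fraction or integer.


MR = 83 - 2Q
Set MR = MC: 83 - 2Q = 21
Q* = 31
Substitute into demand:
P* = 83 - 1*31 = 52

52


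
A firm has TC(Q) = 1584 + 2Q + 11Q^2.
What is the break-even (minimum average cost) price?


AC(Q) = 1584/Q + 2 + 11Q
To minimize: dAC/dQ = -1584/Q^2 + 11 = 0
Q^2 = 1584/11 = 144
Q* = 12
Min AC = 1584/12 + 2 + 11*12
Min AC = 132 + 2 + 132 = 266

266


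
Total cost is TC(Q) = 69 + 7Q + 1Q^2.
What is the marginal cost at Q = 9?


MC = dTC/dQ = 7 + 2*1*Q
At Q = 9:
MC = 7 + 2*9
MC = 7 + 18 = 25

25


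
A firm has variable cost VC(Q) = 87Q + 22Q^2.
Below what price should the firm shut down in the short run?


AVC(Q) = VC(Q)/Q = 87 + 22Q
AVC is increasing in Q, so minimum AVC is at Q -> 0+.
Min AVC = 87
The firm should shut down if P < 87.

87


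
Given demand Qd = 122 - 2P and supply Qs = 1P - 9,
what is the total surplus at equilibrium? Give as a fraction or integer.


Find equilibrium: 122 - 2P = 1P - 9
122 + 9 = 3P
P* = 131/3 = 131/3
Q* = 1*131/3 - 9 = 104/3
Inverse demand: P = 61 - Q/2, so P_max = 61
Inverse supply: P = 9 + Q/1, so P_min = 9
CS = (1/2) * 104/3 * (61 - 131/3) = 2704/9
PS = (1/2) * 104/3 * (131/3 - 9) = 5408/9
TS = CS + PS = 2704/9 + 5408/9 = 2704/3

2704/3


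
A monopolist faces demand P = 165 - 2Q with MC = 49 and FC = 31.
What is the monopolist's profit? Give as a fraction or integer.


MR = MC: 165 - 4Q = 49
Q* = 29
P* = 165 - 2*29 = 107
Profit = (P* - MC)*Q* - FC
= (107 - 49)*29 - 31
= 58*29 - 31
= 1682 - 31 = 1651

1651


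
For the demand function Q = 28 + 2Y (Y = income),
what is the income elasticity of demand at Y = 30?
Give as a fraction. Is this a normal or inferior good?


dQ/dY = 2
At Y = 30: Q = 28 + 2*30 = 88
Ey = (dQ/dY)(Y/Q) = 2 * 30 / 88 = 15/22
Since Ey > 0, this is a normal good.

15/22 (normal good)


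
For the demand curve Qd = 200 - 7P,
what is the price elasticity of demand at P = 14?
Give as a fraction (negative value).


dQ/dP = -7
At P = 14: Q = 200 - 7*14 = 102
E = (dQ/dP)(P/Q) = (-7)(14/102) = -49/51

-49/51


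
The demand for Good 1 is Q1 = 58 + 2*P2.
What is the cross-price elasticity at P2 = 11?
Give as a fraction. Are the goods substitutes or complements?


dQ1/dP2 = 2
At P2 = 11: Q1 = 58 + 2*11 = 80
Exy = (dQ1/dP2)(P2/Q1) = 2 * 11 / 80 = 11/40
Since Exy > 0, the goods are substitutes.

11/40 (substitutes)


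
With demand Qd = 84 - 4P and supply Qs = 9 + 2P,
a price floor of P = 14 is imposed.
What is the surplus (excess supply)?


At P = 14:
Qd = 84 - 4*14 = 28
Qs = 9 + 2*14 = 37
Surplus = Qs - Qd = 37 - 28 = 9

9


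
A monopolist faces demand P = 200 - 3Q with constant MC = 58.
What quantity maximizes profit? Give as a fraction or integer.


TR = P*Q = (200 - 3Q)Q = 200Q - 3Q^2
MR = dTR/dQ = 200 - 6Q
Set MR = MC:
200 - 6Q = 58
142 = 6Q
Q* = 142/6 = 71/3

71/3


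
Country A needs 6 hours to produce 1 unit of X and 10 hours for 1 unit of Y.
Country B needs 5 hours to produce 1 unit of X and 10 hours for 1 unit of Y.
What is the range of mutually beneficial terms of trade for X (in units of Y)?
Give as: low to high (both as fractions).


Opportunity cost of X for Country A = hours_X / hours_Y = 6/10 = 3/5 units of Y
Opportunity cost of X for Country B = hours_X / hours_Y = 5/10 = 1/2 units of Y
Terms of trade must be between the two opportunity costs.
Range: 1/2 to 3/5

1/2 to 3/5


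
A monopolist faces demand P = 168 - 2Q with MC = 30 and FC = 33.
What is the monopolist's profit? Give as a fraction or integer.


MR = MC: 168 - 4Q = 30
Q* = 69/2
P* = 168 - 2*69/2 = 99
Profit = (P* - MC)*Q* - FC
= (99 - 30)*69/2 - 33
= 69*69/2 - 33
= 4761/2 - 33 = 4695/2

4695/2


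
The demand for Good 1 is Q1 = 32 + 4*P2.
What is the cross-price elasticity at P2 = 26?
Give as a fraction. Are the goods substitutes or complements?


dQ1/dP2 = 4
At P2 = 26: Q1 = 32 + 4*26 = 136
Exy = (dQ1/dP2)(P2/Q1) = 4 * 26 / 136 = 13/17
Since Exy > 0, the goods are substitutes.

13/17 (substitutes)


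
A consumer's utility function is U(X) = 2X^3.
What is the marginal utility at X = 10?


MU = dU/dX = 2*3*X^(3-1)
MU = 6*X^2
At X = 10:
MU = 6 * 10^2
MU = 6 * 100 = 600

600


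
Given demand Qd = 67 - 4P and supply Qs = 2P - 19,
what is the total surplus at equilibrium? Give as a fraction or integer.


Find equilibrium: 67 - 4P = 2P - 19
67 + 19 = 6P
P* = 86/6 = 43/3
Q* = 2*43/3 - 19 = 29/3
Inverse demand: P = 67/4 - Q/4, so P_max = 67/4
Inverse supply: P = 19/2 + Q/2, so P_min = 19/2
CS = (1/2) * 29/3 * (67/4 - 43/3) = 841/72
PS = (1/2) * 29/3 * (43/3 - 19/2) = 841/36
TS = CS + PS = 841/72 + 841/36 = 841/24

841/24


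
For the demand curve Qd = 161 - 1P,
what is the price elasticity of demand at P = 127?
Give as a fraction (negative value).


dQ/dP = -1
At P = 127: Q = 161 - 1*127 = 34
E = (dQ/dP)(P/Q) = (-1)(127/34) = -127/34

-127/34


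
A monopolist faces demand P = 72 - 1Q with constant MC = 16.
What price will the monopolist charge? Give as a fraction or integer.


MR = 72 - 2Q
Set MR = MC: 72 - 2Q = 16
Q* = 28
Substitute into demand:
P* = 72 - 1*28 = 44

44


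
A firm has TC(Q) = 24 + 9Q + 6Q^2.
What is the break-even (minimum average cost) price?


AC(Q) = 24/Q + 9 + 6Q
To minimize: dAC/dQ = -24/Q^2 + 6 = 0
Q^2 = 24/6 = 4
Q* = 2
Min AC = 24/2 + 9 + 6*2
Min AC = 12 + 9 + 12 = 33

33


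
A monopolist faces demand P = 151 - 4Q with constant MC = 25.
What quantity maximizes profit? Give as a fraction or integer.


TR = P*Q = (151 - 4Q)Q = 151Q - 4Q^2
MR = dTR/dQ = 151 - 8Q
Set MR = MC:
151 - 8Q = 25
126 = 8Q
Q* = 126/8 = 63/4

63/4


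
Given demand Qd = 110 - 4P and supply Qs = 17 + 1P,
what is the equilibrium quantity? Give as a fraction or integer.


First find equilibrium price:
110 - 4P = 17 + 1P
P* = 93/5 = 93/5
Then substitute into demand:
Q* = 110 - 4 * 93/5 = 178/5

178/5


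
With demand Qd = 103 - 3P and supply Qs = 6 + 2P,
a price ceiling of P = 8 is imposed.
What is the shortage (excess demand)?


At P = 8:
Qd = 103 - 3*8 = 79
Qs = 6 + 2*8 = 22
Shortage = Qd - Qs = 79 - 22 = 57

57


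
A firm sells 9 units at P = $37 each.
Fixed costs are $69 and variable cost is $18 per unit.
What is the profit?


Total Revenue = P * Q = 37 * 9 = $333
Total Cost = FC + VC*Q = 69 + 18*9 = $231
Profit = TR - TC = 333 - 231 = $102

$102


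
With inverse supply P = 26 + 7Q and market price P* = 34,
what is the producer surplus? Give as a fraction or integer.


Minimum supply price (at Q=0): P_min = 26
Quantity supplied at P* = 34:
Q* = (34 - 26)/7 = 8/7
PS = (1/2) * Q* * (P* - P_min)
PS = (1/2) * 8/7 * (34 - 26)
PS = (1/2) * 8/7 * 8 = 32/7

32/7


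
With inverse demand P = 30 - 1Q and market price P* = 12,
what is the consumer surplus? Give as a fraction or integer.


Maximum willingness to pay (at Q=0): P_max = 30
Quantity demanded at P* = 12:
Q* = (30 - 12)/1 = 18
CS = (1/2) * Q* * (P_max - P*)
CS = (1/2) * 18 * (30 - 12)
CS = (1/2) * 18 * 18 = 162

162


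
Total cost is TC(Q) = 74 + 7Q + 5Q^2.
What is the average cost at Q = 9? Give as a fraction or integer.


TC(9) = 74 + 7*9 + 5*9^2
TC(9) = 74 + 63 + 405 = 542
AC = TC/Q = 542/9 = 542/9

542/9


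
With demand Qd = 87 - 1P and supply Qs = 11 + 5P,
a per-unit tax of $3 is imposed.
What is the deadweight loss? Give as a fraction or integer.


Pre-tax equilibrium quantity: Q* = 223/3
Post-tax equilibrium quantity: Q_tax = 431/6
Reduction in quantity: Q* - Q_tax = 5/2
DWL = (1/2) * tax * (Q* - Q_tax)
DWL = (1/2) * 3 * 5/2 = 15/4

15/4


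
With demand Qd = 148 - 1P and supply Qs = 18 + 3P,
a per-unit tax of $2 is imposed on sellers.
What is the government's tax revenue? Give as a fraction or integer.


With tax on sellers, new supply: Qs' = 18 + 3(P - 2)
= 12 + 3P
New equilibrium quantity:
Q_new = 114
Tax revenue = tax * Q_new = 2 * 114 = 228

228


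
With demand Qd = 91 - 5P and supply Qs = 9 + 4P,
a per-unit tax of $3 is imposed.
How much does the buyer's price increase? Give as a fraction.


With a per-unit tax, the buyer's price increase depends on relative slopes.
Supply slope: d = 4, Demand slope: b = 5
Buyer's price increase = d * tax / (b + d)
= 4 * 3 / (5 + 4)
= 12 / 9 = 4/3

4/3


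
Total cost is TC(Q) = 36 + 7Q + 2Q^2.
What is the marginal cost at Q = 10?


MC = dTC/dQ = 7 + 2*2*Q
At Q = 10:
MC = 7 + 4*10
MC = 7 + 40 = 47

47


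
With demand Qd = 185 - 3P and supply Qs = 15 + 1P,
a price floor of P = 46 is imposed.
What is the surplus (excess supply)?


At P = 46:
Qd = 185 - 3*46 = 47
Qs = 15 + 1*46 = 61
Surplus = Qs - Qd = 61 - 47 = 14

14


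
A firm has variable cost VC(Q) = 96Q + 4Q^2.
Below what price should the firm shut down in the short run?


AVC(Q) = VC(Q)/Q = 96 + 4Q
AVC is increasing in Q, so minimum AVC is at Q -> 0+.
Min AVC = 96
The firm should shut down if P < 96.

96


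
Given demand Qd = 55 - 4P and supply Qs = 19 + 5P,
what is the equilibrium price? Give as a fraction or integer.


At equilibrium, Qd = Qs.
55 - 4P = 19 + 5P
55 - 19 = 4P + 5P
36 = 9P
P* = 36/9 = 4

4


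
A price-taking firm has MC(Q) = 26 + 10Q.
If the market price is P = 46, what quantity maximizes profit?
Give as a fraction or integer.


In perfect competition, profit is maximized where P = MC.
46 = 26 + 10Q
20 = 10Q
Q* = 20/10 = 2

2


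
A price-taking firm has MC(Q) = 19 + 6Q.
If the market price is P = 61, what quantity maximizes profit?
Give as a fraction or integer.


In perfect competition, profit is maximized where P = MC.
61 = 19 + 6Q
42 = 6Q
Q* = 42/6 = 7

7


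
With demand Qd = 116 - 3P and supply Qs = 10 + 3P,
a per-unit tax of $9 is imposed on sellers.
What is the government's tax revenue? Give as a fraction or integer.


With tax on sellers, new supply: Qs' = 10 + 3(P - 9)
= 3P - 17
New equilibrium quantity:
Q_new = 99/2
Tax revenue = tax * Q_new = 9 * 99/2 = 891/2

891/2


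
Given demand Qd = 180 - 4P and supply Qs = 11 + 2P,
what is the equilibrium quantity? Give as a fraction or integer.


First find equilibrium price:
180 - 4P = 11 + 2P
P* = 169/6 = 169/6
Then substitute into demand:
Q* = 180 - 4 * 169/6 = 202/3

202/3


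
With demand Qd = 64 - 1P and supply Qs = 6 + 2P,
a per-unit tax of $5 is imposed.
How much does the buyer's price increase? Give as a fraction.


With a per-unit tax, the buyer's price increase depends on relative slopes.
Supply slope: d = 2, Demand slope: b = 1
Buyer's price increase = d * tax / (b + d)
= 2 * 5 / (1 + 2)
= 10 / 3 = 10/3

10/3


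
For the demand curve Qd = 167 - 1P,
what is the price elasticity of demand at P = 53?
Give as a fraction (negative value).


dQ/dP = -1
At P = 53: Q = 167 - 1*53 = 114
E = (dQ/dP)(P/Q) = (-1)(53/114) = -53/114

-53/114


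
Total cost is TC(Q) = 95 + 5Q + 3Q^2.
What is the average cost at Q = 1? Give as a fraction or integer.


TC(1) = 95 + 5*1 + 3*1^2
TC(1) = 95 + 5 + 3 = 103
AC = TC/Q = 103/1 = 103

103


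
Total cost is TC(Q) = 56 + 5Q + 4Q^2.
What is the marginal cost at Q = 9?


MC = dTC/dQ = 5 + 2*4*Q
At Q = 9:
MC = 5 + 8*9
MC = 5 + 72 = 77

77


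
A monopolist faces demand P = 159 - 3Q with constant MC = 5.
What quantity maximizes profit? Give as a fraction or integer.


TR = P*Q = (159 - 3Q)Q = 159Q - 3Q^2
MR = dTR/dQ = 159 - 6Q
Set MR = MC:
159 - 6Q = 5
154 = 6Q
Q* = 154/6 = 77/3

77/3


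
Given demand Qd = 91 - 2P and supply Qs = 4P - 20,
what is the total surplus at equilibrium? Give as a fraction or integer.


Find equilibrium: 91 - 2P = 4P - 20
91 + 20 = 6P
P* = 111/6 = 37/2
Q* = 4*37/2 - 20 = 54
Inverse demand: P = 91/2 - Q/2, so P_max = 91/2
Inverse supply: P = 5 + Q/4, so P_min = 5
CS = (1/2) * 54 * (91/2 - 37/2) = 729
PS = (1/2) * 54 * (37/2 - 5) = 729/2
TS = CS + PS = 729 + 729/2 = 2187/2

2187/2


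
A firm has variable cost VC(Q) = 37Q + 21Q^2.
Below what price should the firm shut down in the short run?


AVC(Q) = VC(Q)/Q = 37 + 21Q
AVC is increasing in Q, so minimum AVC is at Q -> 0+.
Min AVC = 37
The firm should shut down if P < 37.

37


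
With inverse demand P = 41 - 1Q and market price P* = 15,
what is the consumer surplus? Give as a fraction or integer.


Maximum willingness to pay (at Q=0): P_max = 41
Quantity demanded at P* = 15:
Q* = (41 - 15)/1 = 26
CS = (1/2) * Q* * (P_max - P*)
CS = (1/2) * 26 * (41 - 15)
CS = (1/2) * 26 * 26 = 338

338


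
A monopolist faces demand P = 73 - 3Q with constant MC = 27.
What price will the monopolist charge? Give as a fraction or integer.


MR = 73 - 6Q
Set MR = MC: 73 - 6Q = 27
Q* = 23/3
Substitute into demand:
P* = 73 - 3*23/3 = 50

50


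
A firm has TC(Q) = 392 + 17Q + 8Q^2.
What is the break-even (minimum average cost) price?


AC(Q) = 392/Q + 17 + 8Q
To minimize: dAC/dQ = -392/Q^2 + 8 = 0
Q^2 = 392/8 = 49
Q* = 7
Min AC = 392/7 + 17 + 8*7
Min AC = 56 + 17 + 56 = 129

129


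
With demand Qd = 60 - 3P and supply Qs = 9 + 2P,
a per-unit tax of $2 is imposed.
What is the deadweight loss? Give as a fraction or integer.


Pre-tax equilibrium quantity: Q* = 147/5
Post-tax equilibrium quantity: Q_tax = 27
Reduction in quantity: Q* - Q_tax = 12/5
DWL = (1/2) * tax * (Q* - Q_tax)
DWL = (1/2) * 2 * 12/5 = 12/5

12/5


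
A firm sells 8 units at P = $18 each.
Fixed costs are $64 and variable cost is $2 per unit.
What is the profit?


Total Revenue = P * Q = 18 * 8 = $144
Total Cost = FC + VC*Q = 64 + 2*8 = $80
Profit = TR - TC = 144 - 80 = $64

$64


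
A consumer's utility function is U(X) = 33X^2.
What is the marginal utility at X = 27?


MU = dU/dX = 33*2*X^(2-1)
MU = 66*X^1
At X = 27:
MU = 66 * 27^1
MU = 66 * 27 = 1782

1782


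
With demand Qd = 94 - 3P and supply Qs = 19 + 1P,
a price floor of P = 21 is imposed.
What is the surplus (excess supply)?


At P = 21:
Qd = 94 - 3*21 = 31
Qs = 19 + 1*21 = 40
Surplus = Qs - Qd = 40 - 31 = 9

9


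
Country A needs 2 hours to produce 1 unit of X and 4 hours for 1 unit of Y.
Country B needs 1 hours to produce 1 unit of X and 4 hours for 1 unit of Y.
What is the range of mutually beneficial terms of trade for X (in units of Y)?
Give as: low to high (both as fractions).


Opportunity cost of X for Country A = hours_X / hours_Y = 2/4 = 1/2 units of Y
Opportunity cost of X for Country B = hours_X / hours_Y = 1/4 = 1/4 units of Y
Terms of trade must be between the two opportunity costs.
Range: 1/4 to 1/2

1/4 to 1/2


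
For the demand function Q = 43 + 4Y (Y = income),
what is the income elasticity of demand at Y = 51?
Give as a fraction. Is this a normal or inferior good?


dQ/dY = 4
At Y = 51: Q = 43 + 4*51 = 247
Ey = (dQ/dY)(Y/Q) = 4 * 51 / 247 = 204/247
Since Ey > 0, this is a normal good.

204/247 (normal good)


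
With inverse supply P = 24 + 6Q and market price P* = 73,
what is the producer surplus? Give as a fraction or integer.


Minimum supply price (at Q=0): P_min = 24
Quantity supplied at P* = 73:
Q* = (73 - 24)/6 = 49/6
PS = (1/2) * Q* * (P* - P_min)
PS = (1/2) * 49/6 * (73 - 24)
PS = (1/2) * 49/6 * 49 = 2401/12

2401/12


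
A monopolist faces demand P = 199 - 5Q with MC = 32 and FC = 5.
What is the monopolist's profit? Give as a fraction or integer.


MR = MC: 199 - 10Q = 32
Q* = 167/10
P* = 199 - 5*167/10 = 231/2
Profit = (P* - MC)*Q* - FC
= (231/2 - 32)*167/10 - 5
= 167/2*167/10 - 5
= 27889/20 - 5 = 27789/20

27789/20


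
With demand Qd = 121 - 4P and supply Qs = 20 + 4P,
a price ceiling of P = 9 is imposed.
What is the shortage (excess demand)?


At P = 9:
Qd = 121 - 4*9 = 85
Qs = 20 + 4*9 = 56
Shortage = Qd - Qs = 85 - 56 = 29

29


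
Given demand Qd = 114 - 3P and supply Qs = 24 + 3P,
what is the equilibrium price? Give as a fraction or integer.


At equilibrium, Qd = Qs.
114 - 3P = 24 + 3P
114 - 24 = 3P + 3P
90 = 6P
P* = 90/6 = 15

15


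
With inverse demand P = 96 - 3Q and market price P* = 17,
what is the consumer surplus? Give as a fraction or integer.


Maximum willingness to pay (at Q=0): P_max = 96
Quantity demanded at P* = 17:
Q* = (96 - 17)/3 = 79/3
CS = (1/2) * Q* * (P_max - P*)
CS = (1/2) * 79/3 * (96 - 17)
CS = (1/2) * 79/3 * 79 = 6241/6

6241/6


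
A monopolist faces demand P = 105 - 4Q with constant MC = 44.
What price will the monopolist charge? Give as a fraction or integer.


MR = 105 - 8Q
Set MR = MC: 105 - 8Q = 44
Q* = 61/8
Substitute into demand:
P* = 105 - 4*61/8 = 149/2

149/2


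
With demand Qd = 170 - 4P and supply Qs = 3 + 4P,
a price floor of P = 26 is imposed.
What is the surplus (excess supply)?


At P = 26:
Qd = 170 - 4*26 = 66
Qs = 3 + 4*26 = 107
Surplus = Qs - Qd = 107 - 66 = 41

41


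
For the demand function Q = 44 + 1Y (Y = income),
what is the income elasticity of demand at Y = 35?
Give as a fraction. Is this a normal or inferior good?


dQ/dY = 1
At Y = 35: Q = 44 + 1*35 = 79
Ey = (dQ/dY)(Y/Q) = 1 * 35 / 79 = 35/79
Since Ey > 0, this is a normal good.

35/79 (normal good)


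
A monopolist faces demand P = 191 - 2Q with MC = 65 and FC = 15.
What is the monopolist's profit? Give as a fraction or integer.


MR = MC: 191 - 4Q = 65
Q* = 63/2
P* = 191 - 2*63/2 = 128
Profit = (P* - MC)*Q* - FC
= (128 - 65)*63/2 - 15
= 63*63/2 - 15
= 3969/2 - 15 = 3939/2

3939/2


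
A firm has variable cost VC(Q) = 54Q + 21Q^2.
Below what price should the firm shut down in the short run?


AVC(Q) = VC(Q)/Q = 54 + 21Q
AVC is increasing in Q, so minimum AVC is at Q -> 0+.
Min AVC = 54
The firm should shut down if P < 54.

54


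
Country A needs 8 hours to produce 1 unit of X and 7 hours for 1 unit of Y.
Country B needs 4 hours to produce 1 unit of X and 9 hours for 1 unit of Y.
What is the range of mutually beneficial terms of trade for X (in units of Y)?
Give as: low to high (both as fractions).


Opportunity cost of X for Country A = hours_X / hours_Y = 8/7 = 8/7 units of Y
Opportunity cost of X for Country B = hours_X / hours_Y = 4/9 = 4/9 units of Y
Terms of trade must be between the two opportunity costs.
Range: 4/9 to 8/7

4/9 to 8/7


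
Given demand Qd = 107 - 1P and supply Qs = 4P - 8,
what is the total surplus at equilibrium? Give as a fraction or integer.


Find equilibrium: 107 - 1P = 4P - 8
107 + 8 = 5P
P* = 115/5 = 23
Q* = 4*23 - 8 = 84
Inverse demand: P = 107 - Q/1, so P_max = 107
Inverse supply: P = 2 + Q/4, so P_min = 2
CS = (1/2) * 84 * (107 - 23) = 3528
PS = (1/2) * 84 * (23 - 2) = 882
TS = CS + PS = 3528 + 882 = 4410

4410


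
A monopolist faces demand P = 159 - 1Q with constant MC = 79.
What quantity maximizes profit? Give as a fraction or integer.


TR = P*Q = (159 - 1Q)Q = 159Q - 1Q^2
MR = dTR/dQ = 159 - 2Q
Set MR = MC:
159 - 2Q = 79
80 = 2Q
Q* = 80/2 = 40

40


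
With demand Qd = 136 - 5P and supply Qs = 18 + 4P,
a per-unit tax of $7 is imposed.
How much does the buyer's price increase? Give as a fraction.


With a per-unit tax, the buyer's price increase depends on relative slopes.
Supply slope: d = 4, Demand slope: b = 5
Buyer's price increase = d * tax / (b + d)
= 4 * 7 / (5 + 4)
= 28 / 9 = 28/9

28/9


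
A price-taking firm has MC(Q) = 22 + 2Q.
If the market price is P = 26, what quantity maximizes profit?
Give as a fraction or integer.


In perfect competition, profit is maximized where P = MC.
26 = 22 + 2Q
4 = 2Q
Q* = 4/2 = 2

2


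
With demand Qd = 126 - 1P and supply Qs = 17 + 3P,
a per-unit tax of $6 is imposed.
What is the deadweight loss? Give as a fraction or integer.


Pre-tax equilibrium quantity: Q* = 395/4
Post-tax equilibrium quantity: Q_tax = 377/4
Reduction in quantity: Q* - Q_tax = 9/2
DWL = (1/2) * tax * (Q* - Q_tax)
DWL = (1/2) * 6 * 9/2 = 27/2

27/2


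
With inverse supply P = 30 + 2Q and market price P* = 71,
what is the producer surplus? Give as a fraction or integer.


Minimum supply price (at Q=0): P_min = 30
Quantity supplied at P* = 71:
Q* = (71 - 30)/2 = 41/2
PS = (1/2) * Q* * (P* - P_min)
PS = (1/2) * 41/2 * (71 - 30)
PS = (1/2) * 41/2 * 41 = 1681/4

1681/4


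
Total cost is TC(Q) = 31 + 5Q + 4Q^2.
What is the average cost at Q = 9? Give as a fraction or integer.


TC(9) = 31 + 5*9 + 4*9^2
TC(9) = 31 + 45 + 324 = 400
AC = TC/Q = 400/9 = 400/9

400/9


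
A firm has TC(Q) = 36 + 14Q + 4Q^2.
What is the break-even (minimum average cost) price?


AC(Q) = 36/Q + 14 + 4Q
To minimize: dAC/dQ = -36/Q^2 + 4 = 0
Q^2 = 36/4 = 9
Q* = 3
Min AC = 36/3 + 14 + 4*3
Min AC = 12 + 14 + 12 = 38

38


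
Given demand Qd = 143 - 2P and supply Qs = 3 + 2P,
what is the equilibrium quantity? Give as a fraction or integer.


First find equilibrium price:
143 - 2P = 3 + 2P
P* = 140/4 = 35
Then substitute into demand:
Q* = 143 - 2 * 35 = 73

73


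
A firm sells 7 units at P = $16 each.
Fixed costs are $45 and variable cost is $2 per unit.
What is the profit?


Total Revenue = P * Q = 16 * 7 = $112
Total Cost = FC + VC*Q = 45 + 2*7 = $59
Profit = TR - TC = 112 - 59 = $53

$53


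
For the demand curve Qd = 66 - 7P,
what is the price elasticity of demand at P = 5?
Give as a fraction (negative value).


dQ/dP = -7
At P = 5: Q = 66 - 7*5 = 31
E = (dQ/dP)(P/Q) = (-7)(5/31) = -35/31

-35/31


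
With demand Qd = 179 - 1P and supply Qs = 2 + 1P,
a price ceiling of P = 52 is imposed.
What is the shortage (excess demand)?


At P = 52:
Qd = 179 - 1*52 = 127
Qs = 2 + 1*52 = 54
Shortage = Qd - Qs = 127 - 54 = 73

73


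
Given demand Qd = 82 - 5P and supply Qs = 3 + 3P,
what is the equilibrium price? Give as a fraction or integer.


At equilibrium, Qd = Qs.
82 - 5P = 3 + 3P
82 - 3 = 5P + 3P
79 = 8P
P* = 79/8 = 79/8

79/8


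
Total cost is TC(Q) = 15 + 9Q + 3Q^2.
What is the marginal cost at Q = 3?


MC = dTC/dQ = 9 + 2*3*Q
At Q = 3:
MC = 9 + 6*3
MC = 9 + 18 = 27

27


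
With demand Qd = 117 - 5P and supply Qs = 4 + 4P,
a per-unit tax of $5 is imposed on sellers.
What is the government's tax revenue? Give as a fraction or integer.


With tax on sellers, new supply: Qs' = 4 + 4(P - 5)
= 4P - 16
New equilibrium quantity:
Q_new = 388/9
Tax revenue = tax * Q_new = 5 * 388/9 = 1940/9

1940/9


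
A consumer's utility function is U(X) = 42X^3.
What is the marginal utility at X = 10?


MU = dU/dX = 42*3*X^(3-1)
MU = 126*X^2
At X = 10:
MU = 126 * 10^2
MU = 126 * 100 = 12600

12600


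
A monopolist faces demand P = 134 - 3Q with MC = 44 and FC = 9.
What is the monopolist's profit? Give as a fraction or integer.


MR = MC: 134 - 6Q = 44
Q* = 15
P* = 134 - 3*15 = 89
Profit = (P* - MC)*Q* - FC
= (89 - 44)*15 - 9
= 45*15 - 9
= 675 - 9 = 666

666


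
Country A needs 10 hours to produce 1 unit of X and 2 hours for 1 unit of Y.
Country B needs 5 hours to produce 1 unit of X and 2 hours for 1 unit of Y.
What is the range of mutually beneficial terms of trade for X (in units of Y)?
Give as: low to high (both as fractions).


Opportunity cost of X for Country A = hours_X / hours_Y = 10/2 = 5 units of Y
Opportunity cost of X for Country B = hours_X / hours_Y = 5/2 = 5/2 units of Y
Terms of trade must be between the two opportunity costs.
Range: 5/2 to 5

5/2 to 5


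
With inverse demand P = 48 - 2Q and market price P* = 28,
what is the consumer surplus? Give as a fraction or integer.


Maximum willingness to pay (at Q=0): P_max = 48
Quantity demanded at P* = 28:
Q* = (48 - 28)/2 = 10
CS = (1/2) * Q* * (P_max - P*)
CS = (1/2) * 10 * (48 - 28)
CS = (1/2) * 10 * 20 = 100

100


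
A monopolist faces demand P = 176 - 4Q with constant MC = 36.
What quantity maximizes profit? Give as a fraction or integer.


TR = P*Q = (176 - 4Q)Q = 176Q - 4Q^2
MR = dTR/dQ = 176 - 8Q
Set MR = MC:
176 - 8Q = 36
140 = 8Q
Q* = 140/8 = 35/2

35/2


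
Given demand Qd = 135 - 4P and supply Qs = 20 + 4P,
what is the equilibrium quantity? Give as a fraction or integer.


First find equilibrium price:
135 - 4P = 20 + 4P
P* = 115/8 = 115/8
Then substitute into demand:
Q* = 135 - 4 * 115/8 = 155/2

155/2


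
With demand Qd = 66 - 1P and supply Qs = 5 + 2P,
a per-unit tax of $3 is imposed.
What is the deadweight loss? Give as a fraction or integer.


Pre-tax equilibrium quantity: Q* = 137/3
Post-tax equilibrium quantity: Q_tax = 131/3
Reduction in quantity: Q* - Q_tax = 2
DWL = (1/2) * tax * (Q* - Q_tax)
DWL = (1/2) * 3 * 2 = 3

3


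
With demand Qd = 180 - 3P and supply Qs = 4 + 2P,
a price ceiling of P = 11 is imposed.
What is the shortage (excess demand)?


At P = 11:
Qd = 180 - 3*11 = 147
Qs = 4 + 2*11 = 26
Shortage = Qd - Qs = 147 - 26 = 121

121


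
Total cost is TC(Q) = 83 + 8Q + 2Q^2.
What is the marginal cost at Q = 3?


MC = dTC/dQ = 8 + 2*2*Q
At Q = 3:
MC = 8 + 4*3
MC = 8 + 12 = 20

20


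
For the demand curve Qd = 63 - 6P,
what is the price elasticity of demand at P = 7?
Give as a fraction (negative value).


dQ/dP = -6
At P = 7: Q = 63 - 6*7 = 21
E = (dQ/dP)(P/Q) = (-6)(7/21) = -2

-2


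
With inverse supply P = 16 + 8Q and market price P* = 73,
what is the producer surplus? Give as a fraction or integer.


Minimum supply price (at Q=0): P_min = 16
Quantity supplied at P* = 73:
Q* = (73 - 16)/8 = 57/8
PS = (1/2) * Q* * (P* - P_min)
PS = (1/2) * 57/8 * (73 - 16)
PS = (1/2) * 57/8 * 57 = 3249/16

3249/16


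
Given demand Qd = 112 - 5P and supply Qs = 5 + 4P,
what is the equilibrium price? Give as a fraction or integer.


At equilibrium, Qd = Qs.
112 - 5P = 5 + 4P
112 - 5 = 5P + 4P
107 = 9P
P* = 107/9 = 107/9

107/9


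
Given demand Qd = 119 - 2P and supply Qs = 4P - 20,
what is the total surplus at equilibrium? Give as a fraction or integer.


Find equilibrium: 119 - 2P = 4P - 20
119 + 20 = 6P
P* = 139/6 = 139/6
Q* = 4*139/6 - 20 = 218/3
Inverse demand: P = 119/2 - Q/2, so P_max = 119/2
Inverse supply: P = 5 + Q/4, so P_min = 5
CS = (1/2) * 218/3 * (119/2 - 139/6) = 11881/9
PS = (1/2) * 218/3 * (139/6 - 5) = 11881/18
TS = CS + PS = 11881/9 + 11881/18 = 11881/6

11881/6


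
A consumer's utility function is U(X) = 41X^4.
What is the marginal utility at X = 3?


MU = dU/dX = 41*4*X^(4-1)
MU = 164*X^3
At X = 3:
MU = 164 * 3^3
MU = 164 * 27 = 4428

4428


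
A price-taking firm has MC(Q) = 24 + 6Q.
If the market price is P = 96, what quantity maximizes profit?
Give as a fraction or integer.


In perfect competition, profit is maximized where P = MC.
96 = 24 + 6Q
72 = 6Q
Q* = 72/6 = 12

12


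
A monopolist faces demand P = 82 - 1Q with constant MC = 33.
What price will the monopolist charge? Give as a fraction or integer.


MR = 82 - 2Q
Set MR = MC: 82 - 2Q = 33
Q* = 49/2
Substitute into demand:
P* = 82 - 1*49/2 = 115/2

115/2


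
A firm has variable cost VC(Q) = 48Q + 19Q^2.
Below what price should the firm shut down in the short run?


AVC(Q) = VC(Q)/Q = 48 + 19Q
AVC is increasing in Q, so minimum AVC is at Q -> 0+.
Min AVC = 48
The firm should shut down if P < 48.

48


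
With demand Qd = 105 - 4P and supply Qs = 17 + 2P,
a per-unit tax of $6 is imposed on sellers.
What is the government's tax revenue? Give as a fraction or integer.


With tax on sellers, new supply: Qs' = 17 + 2(P - 6)
= 5 + 2P
New equilibrium quantity:
Q_new = 115/3
Tax revenue = tax * Q_new = 6 * 115/3 = 230

230


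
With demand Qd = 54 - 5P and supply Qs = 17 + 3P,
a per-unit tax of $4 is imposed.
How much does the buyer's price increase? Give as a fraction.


With a per-unit tax, the buyer's price increase depends on relative slopes.
Supply slope: d = 3, Demand slope: b = 5
Buyer's price increase = d * tax / (b + d)
= 3 * 4 / (5 + 3)
= 12 / 8 = 3/2

3/2


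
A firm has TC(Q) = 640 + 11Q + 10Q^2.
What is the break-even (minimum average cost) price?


AC(Q) = 640/Q + 11 + 10Q
To minimize: dAC/dQ = -640/Q^2 + 10 = 0
Q^2 = 640/10 = 64
Q* = 8
Min AC = 640/8 + 11 + 10*8
Min AC = 80 + 11 + 80 = 171

171


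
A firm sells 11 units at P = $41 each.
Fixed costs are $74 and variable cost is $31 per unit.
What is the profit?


Total Revenue = P * Q = 41 * 11 = $451
Total Cost = FC + VC*Q = 74 + 31*11 = $415
Profit = TR - TC = 451 - 415 = $36

$36


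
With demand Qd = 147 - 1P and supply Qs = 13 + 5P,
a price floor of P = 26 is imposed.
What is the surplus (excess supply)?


At P = 26:
Qd = 147 - 1*26 = 121
Qs = 13 + 5*26 = 143
Surplus = Qs - Qd = 143 - 121 = 22

22


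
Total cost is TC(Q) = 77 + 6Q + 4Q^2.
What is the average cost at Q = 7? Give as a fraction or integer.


TC(7) = 77 + 6*7 + 4*7^2
TC(7) = 77 + 42 + 196 = 315
AC = TC/Q = 315/7 = 45

45


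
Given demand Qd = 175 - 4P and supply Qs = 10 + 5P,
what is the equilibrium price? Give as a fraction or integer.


At equilibrium, Qd = Qs.
175 - 4P = 10 + 5P
175 - 10 = 4P + 5P
165 = 9P
P* = 165/9 = 55/3

55/3


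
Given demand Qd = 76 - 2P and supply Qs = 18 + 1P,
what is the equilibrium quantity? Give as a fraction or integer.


First find equilibrium price:
76 - 2P = 18 + 1P
P* = 58/3 = 58/3
Then substitute into demand:
Q* = 76 - 2 * 58/3 = 112/3

112/3


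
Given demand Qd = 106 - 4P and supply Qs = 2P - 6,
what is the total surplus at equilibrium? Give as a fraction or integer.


Find equilibrium: 106 - 4P = 2P - 6
106 + 6 = 6P
P* = 112/6 = 56/3
Q* = 2*56/3 - 6 = 94/3
Inverse demand: P = 53/2 - Q/4, so P_max = 53/2
Inverse supply: P = 3 + Q/2, so P_min = 3
CS = (1/2) * 94/3 * (53/2 - 56/3) = 2209/18
PS = (1/2) * 94/3 * (56/3 - 3) = 2209/9
TS = CS + PS = 2209/18 + 2209/9 = 2209/6

2209/6


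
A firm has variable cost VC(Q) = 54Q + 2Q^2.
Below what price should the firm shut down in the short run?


AVC(Q) = VC(Q)/Q = 54 + 2Q
AVC is increasing in Q, so minimum AVC is at Q -> 0+.
Min AVC = 54
The firm should shut down if P < 54.

54


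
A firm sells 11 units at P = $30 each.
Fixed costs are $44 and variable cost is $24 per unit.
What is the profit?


Total Revenue = P * Q = 30 * 11 = $330
Total Cost = FC + VC*Q = 44 + 24*11 = $308
Profit = TR - TC = 330 - 308 = $22

$22


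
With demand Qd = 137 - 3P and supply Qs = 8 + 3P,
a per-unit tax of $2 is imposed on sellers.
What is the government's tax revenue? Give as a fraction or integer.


With tax on sellers, new supply: Qs' = 8 + 3(P - 2)
= 2 + 3P
New equilibrium quantity:
Q_new = 139/2
Tax revenue = tax * Q_new = 2 * 139/2 = 139

139


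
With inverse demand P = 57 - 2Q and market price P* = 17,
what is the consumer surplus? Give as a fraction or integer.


Maximum willingness to pay (at Q=0): P_max = 57
Quantity demanded at P* = 17:
Q* = (57 - 17)/2 = 20
CS = (1/2) * Q* * (P_max - P*)
CS = (1/2) * 20 * (57 - 17)
CS = (1/2) * 20 * 40 = 400

400


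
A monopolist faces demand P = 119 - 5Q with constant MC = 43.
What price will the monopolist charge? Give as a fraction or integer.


MR = 119 - 10Q
Set MR = MC: 119 - 10Q = 43
Q* = 38/5
Substitute into demand:
P* = 119 - 5*38/5 = 81

81


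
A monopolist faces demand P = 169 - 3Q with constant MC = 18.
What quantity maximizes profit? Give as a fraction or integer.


TR = P*Q = (169 - 3Q)Q = 169Q - 3Q^2
MR = dTR/dQ = 169 - 6Q
Set MR = MC:
169 - 6Q = 18
151 = 6Q
Q* = 151/6 = 151/6

151/6


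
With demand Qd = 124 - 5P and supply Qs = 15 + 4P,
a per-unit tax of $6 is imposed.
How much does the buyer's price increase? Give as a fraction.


With a per-unit tax, the buyer's price increase depends on relative slopes.
Supply slope: d = 4, Demand slope: b = 5
Buyer's price increase = d * tax / (b + d)
= 4 * 6 / (5 + 4)
= 24 / 9 = 8/3

8/3


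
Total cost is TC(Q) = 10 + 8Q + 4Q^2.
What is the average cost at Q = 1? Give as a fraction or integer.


TC(1) = 10 + 8*1 + 4*1^2
TC(1) = 10 + 8 + 4 = 22
AC = TC/Q = 22/1 = 22

22


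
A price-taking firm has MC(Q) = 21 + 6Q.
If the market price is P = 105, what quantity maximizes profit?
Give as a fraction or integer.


In perfect competition, profit is maximized where P = MC.
105 = 21 + 6Q
84 = 6Q
Q* = 84/6 = 14

14
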